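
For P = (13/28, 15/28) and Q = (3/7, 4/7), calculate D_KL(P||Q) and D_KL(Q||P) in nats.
D_KL(P||Q) = 0.0026, D_KL(Q||P) = 0.0026

KL divergence is not symmetric: D_KL(P||Q) ≠ D_KL(Q||P) in general.

D_KL(P||Q) = 0.0026 nats
D_KL(Q||P) = 0.0026 nats

In this case they happen to be equal (to 4 decimal places).

This asymmetry is why KL divergence is not a true distance metric.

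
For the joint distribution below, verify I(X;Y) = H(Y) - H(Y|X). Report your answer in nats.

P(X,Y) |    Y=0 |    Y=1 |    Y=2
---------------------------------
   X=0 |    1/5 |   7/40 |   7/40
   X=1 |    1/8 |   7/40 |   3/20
I(X;Y) = 0.0047 nats

Mutual information has multiple equivalent forms:
- I(X;Y) = H(X) - H(X|Y)
- I(X;Y) = H(Y) - H(Y|X)
- I(X;Y) = H(X) + H(Y) - H(X,Y)

Computing all quantities:
H(X) = 0.6881, H(Y) = 1.0980, H(X,Y) = 1.7814
H(X|Y) = 0.6835, H(Y|X) = 1.0933

Verification:
H(X) - H(X|Y) = 0.6881 - 0.6835 = 0.0047
H(Y) - H(Y|X) = 1.0980 - 1.0933 = 0.0047
H(X) + H(Y) - H(X,Y) = 0.6881 + 1.0980 - 1.7814 = 0.0047

All forms give I(X;Y) = 0.0047 nats. ✓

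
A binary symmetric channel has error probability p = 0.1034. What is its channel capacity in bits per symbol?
0.5203 bits

For a binary symmetric channel (BSC) with error probability p:
Capacity C = 1 - H(p) bits per symbol

where H(p) = -p log₂(p) - (1-p) log₂(1-p) is the binary entropy function.

H(0.1034) = 0.4797 bits
C = 1 - 0.4797 = 0.5203 bits per symbol

This means we can reliably transmit up to 0.5203 bits of information per channel use.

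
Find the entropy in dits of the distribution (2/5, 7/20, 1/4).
0.4693 dits

Shannon entropy is H(X) = -Σ p(x) log p(x).

For P = (2/5, 7/20, 1/4):
H = -2/5 × log_10(2/5) -7/20 × log_10(7/20) -1/4 × log_10(1/4)
H = 0.4693 dits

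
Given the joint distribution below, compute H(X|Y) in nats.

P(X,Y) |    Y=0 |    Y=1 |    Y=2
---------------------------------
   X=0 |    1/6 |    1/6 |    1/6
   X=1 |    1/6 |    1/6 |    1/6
0.6931 nats

Using the chain rule: H(X|Y) = H(X,Y) - H(Y)

First, compute H(X,Y) = 1.7918 nats

Marginal P(Y) = (1/3, 1/3, 1/3)
H(Y) = 1.0986 nats

H(X|Y) = H(X,Y) - H(Y) = 1.7918 - 1.0986 = 0.6931 nats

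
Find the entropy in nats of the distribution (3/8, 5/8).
0.6616 nats

Shannon entropy is H(X) = -Σ p(x) log p(x).

For P = (3/8, 5/8):
H = -3/8 × log_e(3/8) -5/8 × log_e(5/8)
H = 0.6616 nats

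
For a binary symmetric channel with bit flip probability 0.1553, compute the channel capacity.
0.3771 bits

For a binary symmetric channel (BSC) with error probability p:
Capacity C = 1 - H(p) bits per symbol

where H(p) = -p log₂(p) - (1-p) log₂(1-p) is the binary entropy function.

H(0.1553) = 0.6229 bits
C = 1 - 0.6229 = 0.3771 bits per symbol

This means we can reliably transmit up to 0.3771 bits of information per channel use.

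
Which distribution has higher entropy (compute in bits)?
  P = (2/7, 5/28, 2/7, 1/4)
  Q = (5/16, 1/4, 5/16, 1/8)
P

Computing entropies in bits:
H(P) = 1.9766
H(Q) = 1.9238

Distribution P has higher entropy.

Intuition: The distribution closer to uniform (more spread out) has higher entropy.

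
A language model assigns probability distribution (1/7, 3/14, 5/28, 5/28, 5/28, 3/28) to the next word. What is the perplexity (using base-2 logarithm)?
5.8727

Perplexity is 2^H (or exp(H) for natural log).

First, H = -Σ p log p = 2.5540 bits
Perplexity = 2^2.5540 = 5.8727

Interpretation: The model's uncertainty is equivalent to choosing uniformly among 5.9 options.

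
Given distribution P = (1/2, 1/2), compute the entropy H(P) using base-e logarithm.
0.6931 nats

Shannon entropy is H(X) = -Σ p(x) log p(x).

For P = (1/2, 1/2):
H = -1/2 × log_e(1/2) -1/2 × log_e(1/2)
H = 0.6931 nats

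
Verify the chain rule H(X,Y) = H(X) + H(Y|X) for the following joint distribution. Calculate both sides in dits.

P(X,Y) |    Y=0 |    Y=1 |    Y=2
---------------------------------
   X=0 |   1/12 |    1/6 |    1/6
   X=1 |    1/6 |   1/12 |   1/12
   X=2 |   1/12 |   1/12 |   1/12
H(X,Y) = 0.9287, H(X) = 0.4680, H(Y|X) = 0.4607 (all in dits)

Chain rule: H(X,Y) = H(X) + H(Y|X)

Left side — joint entropy directly:
H(X,Y) = -Σ p(x,y) log p(x,y) = 0.9287 dits

Right side — compute H(Y|X) from the conditional distributions:
P(X) = (5/12, 1/3, 1/4), so H(X) = 0.4680 dits
H(Y|X) = Σ_x P(X=x) · H(Y|X=x):
  P(Y|X=0) = (1/5, 2/5, 2/5), H(Y|X=0) = 0.4581, weight P(X=0) = 5/12
  P(Y|X=1) = (1/2, 1/4, 1/4), H(Y|X=1) = 0.4515, weight P(X=1) = 1/3
  P(Y|X=2) = (1/3, 1/3, 1/3), H(Y|X=2) = 0.4771, weight P(X=2) = 1/4
H(Y|X) = 0.4607 dits

H(X) + H(Y|X) = 0.4680 + 0.4607 = 0.9287 dits

Both sides equal 0.9287 dits. ✓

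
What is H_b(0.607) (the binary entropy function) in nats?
0.6701 nats

The binary entropy function is:
H(p) = -p log(p) - (1-p) log(1-p)

H(0.607) = -0.607 × log_e(0.607) - 0.393 × log_e(0.393)
H(0.607) = 0.6701 nats

Note: Binary entropy is maximized at p=0.5 (H=1 bit) and minimized at p=0 or p=1 (H=0).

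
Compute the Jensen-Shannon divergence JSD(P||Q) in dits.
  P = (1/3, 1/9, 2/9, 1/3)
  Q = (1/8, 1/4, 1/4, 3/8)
0.0171 dits

Jensen-Shannon divergence is:
JSD(P||Q) = 0.5 × D_KL(P||M) + 0.5 × D_KL(Q||M)
where M = 0.5 × (P + Q) is the mixture distribution.

M = 0.5 × (1/3, 1/9, 2/9, 1/3) + 0.5 × (1/8, 1/4, 1/4, 3/8) = (0.229167, 0.180556, 0.236111, 0.354167)

D_KL(P||M) = 0.0162 dits
D_KL(Q||M) = 0.0179 dits

JSD(P||Q) = 0.5 × 0.0162 + 0.5 × 0.0179 = 0.0171 dits

Unlike KL divergence, JSD is symmetric and bounded: 0 ≤ JSD ≤ log(2).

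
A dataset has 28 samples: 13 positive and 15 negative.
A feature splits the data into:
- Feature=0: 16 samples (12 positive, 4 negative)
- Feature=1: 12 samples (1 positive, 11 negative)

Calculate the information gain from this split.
0.3554 bits

Information Gain = H(Y) - H(Y|Feature)

Before split:
P(positive) = 13/28 = 0.4643
H(Y) = 0.9963 bits

After split:
Feature=0: H = 0.8113 bits (weight = 16/28)
Feature=1: H = 0.4138 bits (weight = 12/28)
H(Y|Feature) = (16/28)×0.8113 + (12/28)×0.4138 = 0.6409 bits

Information Gain = 0.9963 - 0.6409 = 0.3554 bits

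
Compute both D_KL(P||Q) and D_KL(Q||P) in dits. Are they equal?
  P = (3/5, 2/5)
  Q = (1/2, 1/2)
D_KL(P||Q) = 0.0087, D_KL(Q||P) = 0.0089

KL divergence is not symmetric: D_KL(P||Q) ≠ D_KL(Q||P) in general.

D_KL(P||Q) = 0.0087 dits
D_KL(Q||P) = 0.0089 dits

No, they are not equal!

This asymmetry is why KL divergence is not a true distance metric.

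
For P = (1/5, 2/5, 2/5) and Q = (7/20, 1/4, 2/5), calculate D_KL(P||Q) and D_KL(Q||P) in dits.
D_KL(P||Q) = 0.0330, D_KL(Q||P) = 0.0340

KL divergence is not symmetric: D_KL(P||Q) ≠ D_KL(Q||P) in general.

D_KL(P||Q) = 0.0330 dits
D_KL(Q||P) = 0.0340 dits

No, they are not equal!

This asymmetry is why KL divergence is not a true distance metric.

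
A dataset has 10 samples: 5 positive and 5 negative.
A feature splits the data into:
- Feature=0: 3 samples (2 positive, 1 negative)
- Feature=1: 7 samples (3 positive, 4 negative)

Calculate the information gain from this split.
0.0349 bits

Information Gain = H(Y) - H(Y|Feature)

Before split:
P(positive) = 5/10 = 0.5000
H(Y) = 1.0000 bits

After split:
Feature=0: H = 0.9183 bits (weight = 3/10)
Feature=1: H = 0.9852 bits (weight = 7/10)
H(Y|Feature) = (3/10)×0.9183 + (7/10)×0.9852 = 0.9651 bits

Information Gain = 1.0000 - 0.9651 = 0.0349 bits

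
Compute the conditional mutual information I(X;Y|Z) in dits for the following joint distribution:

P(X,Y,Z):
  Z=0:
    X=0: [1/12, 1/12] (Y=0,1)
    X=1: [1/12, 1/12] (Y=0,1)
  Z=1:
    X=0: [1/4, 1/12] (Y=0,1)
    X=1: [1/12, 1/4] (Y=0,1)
0.0379 dits

Conditional mutual information: I(X;Y|Z) = H(X|Z) + H(Y|Z) - H(X,Y|Z)

H(Z) = 0.2764
H(X,Z) = 0.5775 → H(X|Z) = 0.3010
H(Y,Z) = 0.5775 → H(Y|Z) = 0.3010
H(X,Y,Z) = 0.8406 → H(X,Y|Z) = 0.5642

I(X;Y|Z) = 0.3010 + 0.3010 - 0.5642 = 0.0379 dits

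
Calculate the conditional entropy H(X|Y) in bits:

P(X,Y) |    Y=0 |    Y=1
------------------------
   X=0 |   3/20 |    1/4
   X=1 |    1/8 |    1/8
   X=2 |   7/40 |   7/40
1.5479 bits

Using the chain rule: H(X|Y) = H(X,Y) - H(Y)

First, compute H(X,Y) = 2.5406 bits

Marginal P(Y) = (9/20, 11/20)
H(Y) = 0.9928 bits

H(X|Y) = H(X,Y) - H(Y) = 2.5406 - 0.9928 = 1.5479 bits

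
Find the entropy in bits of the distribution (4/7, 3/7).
0.9852 bits

Shannon entropy is H(X) = -Σ p(x) log p(x).

For P = (4/7, 3/7):
H = -4/7 × log_2(4/7) -3/7 × log_2(3/7)
H = 0.9852 bits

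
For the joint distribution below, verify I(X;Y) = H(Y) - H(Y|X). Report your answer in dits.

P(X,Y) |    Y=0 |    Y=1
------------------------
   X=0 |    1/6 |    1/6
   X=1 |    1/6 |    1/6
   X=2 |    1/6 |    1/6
I(X;Y) = 0.0000 dits

Mutual information has multiple equivalent forms:
- I(X;Y) = H(X) - H(X|Y)
- I(X;Y) = H(Y) - H(Y|X)
- I(X;Y) = H(X) + H(Y) - H(X,Y)

Computing all quantities:
H(X) = 0.4771, H(Y) = 0.3010, H(X,Y) = 0.7782
H(X|Y) = 0.4771, H(Y|X) = 0.3010

Verification:
H(X) - H(X|Y) = 0.4771 - 0.4771 = 0.0000
H(Y) - H(Y|X) = 0.3010 - 0.3010 = 0.0000
H(X) + H(Y) - H(X,Y) = 0.4771 + 0.3010 - 0.7782 = 0.0000

All forms give I(X;Y) = 0.0000 dits. ✓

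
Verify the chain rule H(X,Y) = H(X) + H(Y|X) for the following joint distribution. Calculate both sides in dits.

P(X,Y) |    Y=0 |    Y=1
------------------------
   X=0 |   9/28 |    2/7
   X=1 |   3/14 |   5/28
H(X,Y) = 0.5908, H(X) = 0.2910, H(Y|X) = 0.2999 (all in dits)

Chain rule: H(X,Y) = H(X) + H(Y|X)

Left side — joint entropy directly:
H(X,Y) = -Σ p(x,y) log p(x,y) = 0.5908 dits

Right side — compute H(Y|X) from the conditional distributions:
P(X) = (17/28, 11/28), so H(X) = 0.2910 dits
H(Y|X) = Σ_x P(X=x) · H(Y|X=x):
  P(Y|X=0) = (9/17, 8/17), H(Y|X=0) = 0.3003, weight P(X=0) = 17/28
  P(Y|X=1) = (6/11, 5/11), H(Y|X=1) = 0.2992, weight P(X=1) = 11/28
H(Y|X) = 0.2999 dits

H(X) + H(Y|X) = 0.2910 + 0.2999 = 0.5908 dits

Both sides equal 0.5908 dits. ✓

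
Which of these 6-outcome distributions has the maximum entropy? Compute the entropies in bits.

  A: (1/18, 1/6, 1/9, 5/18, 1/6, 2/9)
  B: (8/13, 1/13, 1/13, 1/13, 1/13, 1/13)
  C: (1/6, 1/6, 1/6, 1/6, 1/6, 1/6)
C

For a discrete distribution over n outcomes, entropy is maximized by the uniform distribution.

Computing entropies:
H(A) = 2.4411 bits
H(B) = 1.8543 bits
H(C) = 2.5850 bits

The uniform distribution (where all probabilities equal 1/6) achieves the maximum entropy of log_2(6) = 2.5850 bits.

Distribution C has the highest entropy.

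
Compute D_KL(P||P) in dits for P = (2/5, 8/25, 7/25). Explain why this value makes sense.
0.0000 dits

KL divergence satisfies the Gibbs inequality: D_KL(P||Q) ≥ 0 for all distributions P, Q.

D_KL(P||Q) = Σ p(x) log(p(x)/q(x))
Each term is p(x) × log_10(p(x)/p(x)) = p(x) × log_10(1) = 0, so the sum is 0.
D_KL(P||Q) = 0.0000 dits

When P = Q, the KL divergence is exactly 0, as there is no 'divergence' between identical distributions.

This non-negativity is a fundamental property: relative entropy cannot be negative because it measures how different Q is from P.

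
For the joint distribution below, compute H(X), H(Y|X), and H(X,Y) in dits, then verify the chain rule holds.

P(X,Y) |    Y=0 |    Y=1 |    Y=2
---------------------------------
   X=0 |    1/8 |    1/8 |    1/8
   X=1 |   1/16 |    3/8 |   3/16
H(X,Y) = 0.7100, H(X) = 0.2873, H(Y|X) = 0.4227 (all in dits)

Chain rule: H(X,Y) = H(X) + H(Y|X)

Left side — joint entropy directly:
H(X,Y) = -Σ p(x,y) log p(x,y) = 0.7100 dits

Right side — compute H(Y|X) from the conditional distributions:
P(X) = (3/8, 5/8), so H(X) = 0.2873 dits
H(Y|X) = Σ_x P(X=x) · H(Y|X=x):
  P(Y|X=0) = (1/3, 1/3, 1/3), H(Y|X=0) = 0.4771, weight P(X=0) = 3/8
  P(Y|X=1) = (1/10, 3/5, 3/10), H(Y|X=1) = 0.3900, weight P(X=1) = 5/8
H(Y|X) = 0.4227 dits

H(X) + H(Y|X) = 0.2873 + 0.4227 = 0.7100 dits

Both sides equal 0.7100 dits. ✓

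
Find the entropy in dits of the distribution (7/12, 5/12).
0.2950 dits

Shannon entropy is H(X) = -Σ p(x) log p(x).

For P = (7/12, 5/12):
H = -7/12 × log_10(7/12) -5/12 × log_10(5/12)
H = 0.2950 dits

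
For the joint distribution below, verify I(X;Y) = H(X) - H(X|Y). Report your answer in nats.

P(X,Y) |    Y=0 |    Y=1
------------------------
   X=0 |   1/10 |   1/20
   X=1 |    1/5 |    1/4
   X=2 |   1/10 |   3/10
I(X;Y) = 0.0435 nats

Mutual information has multiple equivalent forms:
- I(X;Y) = H(X) - H(X|Y)
- I(X;Y) = H(Y) - H(Y|X)
- I(X;Y) = H(X) + H(Y) - H(X,Y)

Computing all quantities:
H(X) = 1.0104, H(Y) = 0.6730, H(X,Y) = 1.6400
H(X|Y) = 0.9669, H(Y|X) = 0.6295

Verification:
H(X) - H(X|Y) = 1.0104 - 0.9669 = 0.0435
H(Y) - H(Y|X) = 0.6730 - 0.6295 = 0.0435
H(X) + H(Y) - H(X,Y) = 1.0104 + 0.6730 - 1.6400 = 0.0435

All forms give I(X;Y) = 0.0435 nats. ✓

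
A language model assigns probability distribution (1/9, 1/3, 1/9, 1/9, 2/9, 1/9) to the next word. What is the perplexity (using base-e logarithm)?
5.3494

Perplexity is e^H (or exp(H) for natural log).

First, H = -Σ p log p = 1.6770 nats
Perplexity = e^1.6770 = 5.3494

Interpretation: The model's uncertainty is equivalent to choosing uniformly among 5.3 options.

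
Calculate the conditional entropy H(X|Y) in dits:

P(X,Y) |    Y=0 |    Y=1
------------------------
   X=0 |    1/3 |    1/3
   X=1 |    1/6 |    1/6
0.2764 dits

Using the chain rule: H(X|Y) = H(X,Y) - H(Y)

First, compute H(X,Y) = 0.5775 dits

Marginal P(Y) = (1/2, 1/2)
H(Y) = 0.3010 dits

H(X|Y) = H(X,Y) - H(Y) = 0.5775 - 0.3010 = 0.2764 dits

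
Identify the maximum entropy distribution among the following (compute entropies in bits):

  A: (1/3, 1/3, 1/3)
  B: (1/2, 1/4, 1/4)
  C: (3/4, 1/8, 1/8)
A

For a discrete distribution over n outcomes, entropy is maximized by the uniform distribution.

Computing entropies:
H(A) = 1.5850 bits
H(B) = 1.5000 bits
H(C) = 1.0613 bits

The uniform distribution (where all probabilities equal 1/3) achieves the maximum entropy of log_2(3) = 1.5850 bits.

Distribution A has the highest entropy.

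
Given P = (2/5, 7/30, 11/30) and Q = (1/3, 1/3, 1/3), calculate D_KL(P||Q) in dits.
0.0107 dits

KL divergence: D_KL(P||Q) = Σ p(x) log(p(x)/q(x))

Computing term by term:
  x=0: 2/5 × log_10[(2/5)/(1/3)] = 2/5 × 0.0792 = 0.0317
  x=1: 7/30 × log_10[(7/30)/(1/3)] = 7/30 × -0.1549 = -0.0361
  x=2: 11/30 × log_10[(11/30)/(1/3)] = 11/30 × 0.0414 = 0.0152

D_KL(P||Q) = 0.0107 dits

Note: KL divergence is always non-negative and equals 0 iff P = Q.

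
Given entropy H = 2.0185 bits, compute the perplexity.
4.0516

Perplexity is 2^H (or exp(H) for natural log).

H = 2.0185 bits
Perplexity = 2^2.0185 = 4.0516

Interpretation: The model's uncertainty is equivalent to choosing uniformly among 4.1 options.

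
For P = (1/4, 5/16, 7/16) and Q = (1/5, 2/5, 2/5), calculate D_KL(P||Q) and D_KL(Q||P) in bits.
D_KL(P||Q) = 0.0257, D_KL(Q||P) = 0.0264

KL divergence is not symmetric: D_KL(P||Q) ≠ D_KL(Q||P) in general.

D_KL(P||Q) = 0.0257 bits
D_KL(Q||P) = 0.0264 bits

No, they are not equal!

This asymmetry is why KL divergence is not a true distance metric.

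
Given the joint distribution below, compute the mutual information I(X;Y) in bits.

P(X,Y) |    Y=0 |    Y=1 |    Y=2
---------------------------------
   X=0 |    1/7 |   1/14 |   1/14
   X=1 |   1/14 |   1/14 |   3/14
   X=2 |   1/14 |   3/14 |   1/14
0.1696 bits

Mutual information: I(X;Y) = H(X) + H(Y) - H(X,Y)

Marginals:
P(X) = (2/7, 5/14, 5/14), H(X) = 1.5774 bits
P(Y) = (2/7, 5/14, 5/14), H(Y) = 1.5774 bits

Joint entropy: H(X,Y) = 2.9852 bits

I(X;Y) = 1.5774 + 1.5774 - 2.9852 = 0.1696 bits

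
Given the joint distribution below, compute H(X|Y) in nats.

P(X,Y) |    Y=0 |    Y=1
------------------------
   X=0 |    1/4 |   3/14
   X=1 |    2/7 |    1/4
0.6906 nats

Using the chain rule: H(X|Y) = H(X,Y) - H(Y)

First, compute H(X,Y) = 1.3812 nats

Marginal P(Y) = (15/28, 13/28)
H(Y) = 0.6906 nats

H(X|Y) = H(X,Y) - H(Y) = 1.3812 - 0.6906 = 0.6906 nats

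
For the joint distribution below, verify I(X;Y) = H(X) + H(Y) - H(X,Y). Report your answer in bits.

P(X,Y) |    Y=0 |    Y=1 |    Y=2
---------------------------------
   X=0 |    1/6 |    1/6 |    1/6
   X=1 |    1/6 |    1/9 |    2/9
I(X;Y) = 0.0138 bits

Mutual information has multiple equivalent forms:
- I(X;Y) = H(X) - H(X|Y)
- I(X;Y) = H(Y) - H(Y|X)
- I(X;Y) = H(X) + H(Y) - H(X,Y)

Computing all quantities:
H(X) = 1.0000, H(Y) = 1.5715, H(X,Y) = 2.5577
H(X|Y) = 0.9862, H(Y|X) = 1.5577

Verification:
H(X) - H(X|Y) = 1.0000 - 0.9862 = 0.0138
H(Y) - H(Y|X) = 1.5715 - 1.5577 = 0.0138
H(X) + H(Y) - H(X,Y) = 1.0000 + 1.5715 - 2.5577 = 0.0138

All forms give I(X;Y) = 0.0138 bits. ✓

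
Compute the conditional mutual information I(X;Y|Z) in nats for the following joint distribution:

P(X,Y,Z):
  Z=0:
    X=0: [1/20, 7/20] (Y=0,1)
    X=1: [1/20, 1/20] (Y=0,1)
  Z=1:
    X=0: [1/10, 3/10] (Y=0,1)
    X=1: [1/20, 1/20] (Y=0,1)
0.0414 nats

Conditional mutual information: I(X;Y|Z) = H(X|Z) + H(Y|Z) - H(X,Y|Z)

H(Z) = 0.6931
H(X,Z) = 1.1935 → H(X|Z) = 0.5004
H(Y,Z) = 1.2488 → H(Y|Z) = 0.5556
H(X,Y,Z) = 1.7078 → H(X,Y|Z) = 1.0147

I(X;Y|Z) = 0.5004 + 0.5556 - 1.0147 = 0.0414 nats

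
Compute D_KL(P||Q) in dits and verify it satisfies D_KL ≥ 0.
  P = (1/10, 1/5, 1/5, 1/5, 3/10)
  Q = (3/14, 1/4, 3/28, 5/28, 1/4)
0.0353 dits

KL divergence satisfies the Gibbs inequality: D_KL(P||Q) ≥ 0 for all distributions P, Q.

D_KL(P||Q) = Σ p(x) log(p(x)/q(x))
Term by term:
  x=0: 1/10 × log_10[(1/10)/(3/14)] = -0.0331
  x=1: 1/5 × log_10[(1/5)/(1/4)] = -0.0194
  x=2: 1/5 × log_10[(1/5)/(3/28)] = 0.0542
  x=3: 1/5 × log_10[(1/5)/(5/28)] = 0.0098
  x=4: 3/10 × log_10[(3/10)/(1/4)] = 0.0238
D_KL(P||Q) = 0.0353 dits

D_KL(P||Q) = 0.0353 ≥ 0 ✓

This non-negativity is a fundamental property: relative entropy cannot be negative because it measures how different Q is from P.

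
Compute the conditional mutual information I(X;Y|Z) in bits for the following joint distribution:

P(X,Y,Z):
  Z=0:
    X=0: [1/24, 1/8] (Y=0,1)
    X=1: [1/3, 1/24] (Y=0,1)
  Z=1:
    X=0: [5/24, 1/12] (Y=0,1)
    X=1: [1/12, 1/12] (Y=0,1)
0.1734 bits

Conditional mutual information: I(X;Y|Z) = H(X|Z) + H(Y|Z) - H(X,Y|Z)

H(Z) = 0.9950
H(X,Z) = 1.9108 → H(X|Z) = 0.9158
H(Y,Z) = 1.9108 → H(Y|Z) = 0.9158
H(X,Y,Z) = 2.6531 → H(X,Y|Z) = 1.6581

I(X;Y|Z) = 0.9158 + 0.9158 - 1.6581 = 0.1734 bits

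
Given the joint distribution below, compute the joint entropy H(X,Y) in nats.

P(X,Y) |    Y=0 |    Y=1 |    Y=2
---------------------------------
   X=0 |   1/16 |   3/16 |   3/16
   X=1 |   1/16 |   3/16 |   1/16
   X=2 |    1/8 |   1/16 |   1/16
2.0680 nats

Joint entropy is H(X,Y) = -Σ_{x,y} p(x,y) log p(x,y).

Summing over all non-zero entries:
H(X,Y) = -[1/16·log_e(1/16) + 3/16·log_e(3/16) + 3/16·log_e(3/16) + 1/16·log_e(1/16) + 3/16·log_e(3/16) + 1/16·log_e(1/16) + 1/8·log_e(1/8) + 1/16·log_e(1/16) + 1/16·log_e(1/16)]
H(X,Y) = 2.0680 nats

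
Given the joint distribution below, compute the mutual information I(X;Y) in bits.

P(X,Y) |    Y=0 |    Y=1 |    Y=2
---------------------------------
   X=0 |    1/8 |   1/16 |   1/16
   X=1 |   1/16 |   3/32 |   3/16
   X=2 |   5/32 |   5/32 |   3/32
0.0860 bits

Mutual information: I(X;Y) = H(X) + H(Y) - H(X,Y)

Marginals:
P(X) = (1/4, 11/32, 13/32), H(X) = 1.5575 bits
P(Y) = (11/32, 5/16, 11/32), H(Y) = 1.5835 bits

Joint entropy: H(X,Y) = 3.0550 bits

I(X;Y) = 1.5575 + 1.5835 - 3.0550 = 0.0860 bits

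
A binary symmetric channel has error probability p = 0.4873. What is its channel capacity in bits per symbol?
0.0005 bits

For a binary symmetric channel (BSC) with error probability p:
Capacity C = 1 - H(p) bits per symbol

where H(p) = -p log₂(p) - (1-p) log₂(1-p) is the binary entropy function.

H(0.4873) = 0.9995 bits
C = 1 - 0.9995 = 0.0005 bits per symbol

This means we can reliably transmit up to 0.0005 bits of information per channel use.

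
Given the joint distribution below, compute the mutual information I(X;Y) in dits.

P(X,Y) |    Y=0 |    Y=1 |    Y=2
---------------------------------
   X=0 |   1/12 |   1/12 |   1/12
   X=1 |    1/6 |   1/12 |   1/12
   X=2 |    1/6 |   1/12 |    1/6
0.0073 dits

Mutual information: I(X;Y) = H(X) + H(Y) - H(X,Y)

Marginals:
P(X) = (1/4, 1/3, 5/12), H(X) = 0.4680 dits
P(Y) = (5/12, 1/4, 1/3), H(Y) = 0.4680 dits

Joint entropy: H(X,Y) = 0.9287 dits

I(X;Y) = 0.4680 + 0.4680 - 0.9287 = 0.0073 dits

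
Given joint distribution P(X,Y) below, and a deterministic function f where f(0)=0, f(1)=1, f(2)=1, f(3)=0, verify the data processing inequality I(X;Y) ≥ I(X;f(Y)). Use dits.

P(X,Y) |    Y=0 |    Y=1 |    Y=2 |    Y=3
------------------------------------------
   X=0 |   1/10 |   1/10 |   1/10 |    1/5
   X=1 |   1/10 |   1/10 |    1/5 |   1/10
I(X;Y) = 0.0148, I(X;f(Y)) = 0.0087, inequality holds: 0.0148 ≥ 0.0087

Data Processing Inequality: For any Markov chain X → Y → Z, we have I(X;Y) ≥ I(X;Z).

Here Z = f(Y) is a deterministic function of Y, forming X → Y → Z.

Original I(X;Y) = 0.0148 dits

After applying f:
P(X,Z) where Z=f(Y):
- P(X,Z=0) = P(X,Y=0) + P(X,Y=3)
- P(X,Z=1) = P(X,Y=1) + P(X,Y=2)

I(X;Z) = I(X;f(Y)) = 0.0087 dits

Verification: 0.0148 ≥ 0.0087 ✓

Information cannot be created by processing; the function f can only lose information about X.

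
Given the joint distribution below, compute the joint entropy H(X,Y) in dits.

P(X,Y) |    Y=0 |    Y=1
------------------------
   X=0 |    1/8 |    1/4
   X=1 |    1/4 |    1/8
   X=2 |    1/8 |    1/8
0.7526 dits

Joint entropy is H(X,Y) = -Σ_{x,y} p(x,y) log p(x,y).

Summing over all non-zero entries:
H(X,Y) = -[1/8·log_10(1/8) + 1/4·log_10(1/4) + 1/4·log_10(1/4) + 1/8·log_10(1/8) + 1/8·log_10(1/8) + 1/8·log_10(1/8)]
H(X,Y) = 0.7526 dits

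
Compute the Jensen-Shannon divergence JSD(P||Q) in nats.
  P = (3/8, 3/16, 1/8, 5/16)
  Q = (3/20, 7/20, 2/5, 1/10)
0.1040 nats

Jensen-Shannon divergence is:
JSD(P||Q) = 0.5 × D_KL(P||M) + 0.5 × D_KL(Q||M)
where M = 0.5 × (P + Q) is the mixture distribution.

M = 0.5 × (3/8, 3/16, 1/8, 5/16) + 0.5 × (3/20, 7/20, 2/5, 1/10) = (0.2625, 0.26875, 0.2625, 0.20625)

D_KL(P||M) = 0.1034 nats
D_KL(Q||M) = 0.1046 nats

JSD(P||Q) = 0.5 × 0.1034 + 0.5 × 0.1046 = 0.1040 nats

Unlike KL divergence, JSD is symmetric and bounded: 0 ≤ JSD ≤ log(2).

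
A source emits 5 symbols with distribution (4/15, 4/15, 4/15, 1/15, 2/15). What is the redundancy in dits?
0.0447 dits

Redundancy measures how far a source is from maximum entropy:
R = H_max - H(X)

Maximum entropy for 5 symbols: H_max = log_10(5) = 0.6990 dits
Actual entropy: H(X) = 0.6543 dits
Redundancy: R = 0.6990 - 0.6543 = 0.0447 dits

This redundancy represents potential for compression: the source could be compressed by 0.0447 dits per symbol.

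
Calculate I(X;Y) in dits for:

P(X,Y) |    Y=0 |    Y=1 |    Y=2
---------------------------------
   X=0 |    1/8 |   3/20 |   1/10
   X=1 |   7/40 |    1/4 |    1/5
0.0010 dits

Mutual information: I(X;Y) = H(X) + H(Y) - H(X,Y)

Marginals:
P(X) = (3/8, 5/8), H(X) = 0.2873 dits
P(Y) = (3/10, 2/5, 3/10), H(Y) = 0.4729 dits

Joint entropy: H(X,Y) = 0.7592 dits

I(X;Y) = 0.2873 + 0.4729 - 0.7592 = 0.0010 dits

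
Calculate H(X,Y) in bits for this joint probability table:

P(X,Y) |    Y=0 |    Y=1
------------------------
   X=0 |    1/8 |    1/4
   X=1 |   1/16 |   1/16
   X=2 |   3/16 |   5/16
2.3522 bits

Joint entropy is H(X,Y) = -Σ_{x,y} p(x,y) log p(x,y).

Summing over all non-zero entries:
H(X,Y) = -[1/8·log_2(1/8) + 1/4·log_2(1/4) + 1/16·log_2(1/16) + 1/16·log_2(1/16) + 3/16·log_2(3/16) + 5/16·log_2(5/16)]
H(X,Y) = 2.3522 bits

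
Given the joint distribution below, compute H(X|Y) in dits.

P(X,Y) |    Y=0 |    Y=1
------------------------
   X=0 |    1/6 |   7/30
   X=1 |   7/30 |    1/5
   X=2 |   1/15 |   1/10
0.4428 dits

Using the chain rule: H(X|Y) = H(X,Y) - H(Y)

First, compute H(X,Y) = 0.7428 dits

Marginal P(Y) = (7/15, 8/15)
H(Y) = 0.3001 dits

H(X|Y) = H(X,Y) - H(Y) = 0.7428 - 0.3001 = 0.4428 dits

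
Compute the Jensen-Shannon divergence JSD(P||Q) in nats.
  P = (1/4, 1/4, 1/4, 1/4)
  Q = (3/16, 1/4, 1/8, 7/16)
0.0258 nats

Jensen-Shannon divergence is:
JSD(P||Q) = 0.5 × D_KL(P||M) + 0.5 × D_KL(Q||M)
where M = 0.5 × (P + Q) is the mixture distribution.

M = 0.5 × (1/4, 1/4, 1/4, 1/4) + 0.5 × (3/16, 1/4, 1/8, 7/16) = (7/32, 1/4, 3/16, 11/32)

D_KL(P||M) = 0.0257 nats
D_KL(Q||M) = 0.0259 nats

JSD(P||Q) = 0.5 × 0.0257 + 0.5 × 0.0259 = 0.0258 nats

Unlike KL divergence, JSD is symmetric and bounded: 0 ≤ JSD ≤ log(2).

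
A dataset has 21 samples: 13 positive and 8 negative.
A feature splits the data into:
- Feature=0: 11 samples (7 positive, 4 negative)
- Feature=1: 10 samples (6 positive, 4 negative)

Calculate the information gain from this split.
0.0010 bits

Information Gain = H(Y) - H(Y|Feature)

Before split:
P(positive) = 13/21 = 0.6190
H(Y) = 0.9587 bits

After split:
Feature=0: H = 0.9457 bits (weight = 11/21)
Feature=1: H = 0.9710 bits (weight = 10/21)
H(Y|Feature) = (11/21)×0.9457 + (10/21)×0.9710 = 0.9577 bits

Information Gain = 0.9587 - 0.9577 = 0.0010 bits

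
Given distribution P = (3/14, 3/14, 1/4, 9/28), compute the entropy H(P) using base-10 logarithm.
0.5957 dits

Shannon entropy is H(X) = -Σ p(x) log p(x).

For P = (3/14, 3/14, 1/4, 9/28):
H = -3/14 × log_10(3/14) -3/14 × log_10(3/14) -1/4 × log_10(1/4) -9/28 × log_10(9/28)
H = 0.5957 dits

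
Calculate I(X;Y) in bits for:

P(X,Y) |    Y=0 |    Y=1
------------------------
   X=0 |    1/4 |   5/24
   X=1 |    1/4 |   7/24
0.0051 bits

Mutual information: I(X;Y) = H(X) + H(Y) - H(X,Y)

Marginals:
P(X) = (11/24, 13/24), H(X) = 0.9950 bits
P(Y) = (1/2, 1/2), H(Y) = 1.0000 bits

Joint entropy: H(X,Y) = 1.9899 bits

I(X;Y) = 0.9950 + 1.0000 - 1.9899 = 0.0051 bits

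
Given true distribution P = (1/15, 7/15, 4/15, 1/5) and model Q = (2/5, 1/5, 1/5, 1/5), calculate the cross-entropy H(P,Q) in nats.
1.5632 nats

Cross-entropy: H(P,Q) = -Σ p(x) log q(x)

Alternatively: H(P,Q) = H(P) + D_KL(P||Q)
H(P) = 1.2106 nats
D_KL(P||Q) = 0.3527 nats

H(P,Q) = 1.2106 + 0.3527 = 1.5632 nats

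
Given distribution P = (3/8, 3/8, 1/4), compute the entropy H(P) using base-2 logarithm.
1.5613 bits

Shannon entropy is H(X) = -Σ p(x) log p(x).

For P = (3/8, 3/8, 1/4):
H = -3/8 × log_2(3/8) -3/8 × log_2(3/8) -1/4 × log_2(1/4)
H = 1.5613 bits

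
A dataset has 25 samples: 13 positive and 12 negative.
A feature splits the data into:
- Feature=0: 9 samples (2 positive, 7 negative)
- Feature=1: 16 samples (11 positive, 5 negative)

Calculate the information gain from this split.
0.1503 bits

Information Gain = H(Y) - H(Y|Feature)

Before split:
P(positive) = 13/25 = 0.5200
H(Y) = 0.9988 bits

After split:
Feature=0: H = 0.7642 bits (weight = 9/25)
Feature=1: H = 0.8960 bits (weight = 16/25)
H(Y|Feature) = (9/25)×0.7642 + (16/25)×0.8960 = 0.8486 bits

Information Gain = 0.9988 - 0.8486 = 0.1503 bits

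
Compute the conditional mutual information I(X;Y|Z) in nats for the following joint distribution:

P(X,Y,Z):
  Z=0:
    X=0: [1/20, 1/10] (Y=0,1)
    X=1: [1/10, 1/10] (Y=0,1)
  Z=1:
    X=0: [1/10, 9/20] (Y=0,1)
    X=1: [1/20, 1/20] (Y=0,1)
0.0260 nats

Conditional mutual information: I(X;Y|Z) = H(X|Z) + H(Y|Z) - H(X,Y|Z)

H(Z) = 0.6474
H(X,Z) = 1.1655 → H(X|Z) = 0.5181
H(Y,Z) = 1.2376 → H(Y|Z) = 0.5902
H(X,Y,Z) = 1.7297 → H(X,Y|Z) = 1.0823

I(X;Y|Z) = 0.5181 + 0.5902 - 1.0823 = 0.0260 nats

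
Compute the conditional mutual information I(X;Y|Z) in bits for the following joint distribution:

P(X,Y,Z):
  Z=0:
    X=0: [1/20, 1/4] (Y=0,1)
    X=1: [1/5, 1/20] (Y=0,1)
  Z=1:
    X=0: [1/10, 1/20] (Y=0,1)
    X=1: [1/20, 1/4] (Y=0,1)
0.2517 bits

Conditional mutual information: I(X;Y|Z) = H(X|Z) + H(Y|Z) - H(X,Y|Z)

H(Z) = 0.9928
H(X,Z) = 1.9527 → H(X|Z) = 0.9599
H(Y,Z) = 1.9527 → H(Y|Z) = 0.9599
H(X,Y,Z) = 2.6610 → H(X,Y|Z) = 1.6682

I(X;Y|Z) = 0.9599 + 0.9599 - 1.6682 = 0.2517 bits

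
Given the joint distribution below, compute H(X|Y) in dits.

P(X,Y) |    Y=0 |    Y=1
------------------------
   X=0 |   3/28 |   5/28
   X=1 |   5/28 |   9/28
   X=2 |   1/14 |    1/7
0.4491 dits

Using the chain rule: H(X|Y) = H(X,Y) - H(Y)

First, compute H(X,Y) = 0.7322 dits

Marginal P(Y) = (5/14, 9/14)
H(Y) = 0.2831 dits

H(X|Y) = H(X,Y) - H(Y) = 0.7322 - 0.2831 = 0.4491 dits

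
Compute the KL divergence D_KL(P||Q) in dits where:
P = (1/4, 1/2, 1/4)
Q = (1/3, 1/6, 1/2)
0.1321 dits

KL divergence: D_KL(P||Q) = Σ p(x) log(p(x)/q(x))

Computing term by term:
  x=0: 1/4 × log_10[(1/4)/(1/3)] = 1/4 × -0.1249 = -0.0312
  x=1: 1/2 × log_10[(1/2)/(1/6)] = 1/2 × 0.4771 = 0.2386
  x=2: 1/4 × log_10[(1/4)/(1/2)] = 1/4 × -0.3010 = -0.0753

D_KL(P||Q) = 0.1321 dits

Note: KL divergence is always non-negative and equals 0 iff P = Q.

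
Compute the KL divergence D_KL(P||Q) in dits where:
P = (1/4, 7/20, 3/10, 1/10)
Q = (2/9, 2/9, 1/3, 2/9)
0.0334 dits

KL divergence: D_KL(P||Q) = Σ p(x) log(p(x)/q(x))

Computing term by term:
  x=0: 1/4 × log_10[(1/4)/(2/9)] = 1/4 × 0.0512 = 0.0128
  x=1: 7/20 × log_10[(7/20)/(2/9)] = 7/20 × 0.1973 = 0.0690
  x=2: 3/10 × log_10[(3/10)/(1/3)] = 3/10 × -0.0458 = -0.0137
  x=3: 1/10 × log_10[(1/10)/(2/9)] = 1/10 × -0.3468 = -0.0347

D_KL(P||Q) = 0.0334 dits

Note: KL divergence is always non-negative and equals 0 iff P = Q.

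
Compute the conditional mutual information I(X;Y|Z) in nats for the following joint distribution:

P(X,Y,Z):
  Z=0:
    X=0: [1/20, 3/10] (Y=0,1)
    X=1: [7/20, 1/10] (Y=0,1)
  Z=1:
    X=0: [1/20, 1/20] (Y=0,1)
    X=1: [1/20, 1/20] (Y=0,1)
0.1726 nats

Conditional mutual information: I(X;Y|Z) = H(X|Z) + H(Y|Z) - H(X,Y|Z)

H(Z) = 0.5004
H(X,Z) = 1.1873 → H(X|Z) = 0.6869
H(Y,Z) = 1.1935 → H(Y|Z) = 0.6931
H(X,Y,Z) = 1.7078 → H(X,Y|Z) = 1.2074

I(X;Y|Z) = 0.6869 + 0.6931 - 1.2074 = 0.1726 nats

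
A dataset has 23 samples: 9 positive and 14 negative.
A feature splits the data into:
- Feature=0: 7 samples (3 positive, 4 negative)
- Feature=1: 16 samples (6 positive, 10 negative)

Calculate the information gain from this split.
0.0018 bits

Information Gain = H(Y) - H(Y|Feature)

Before split:
P(positive) = 9/23 = 0.3913
H(Y) = 0.9656 bits

After split:
Feature=0: H = 0.9852 bits (weight = 7/23)
Feature=1: H = 0.9544 bits (weight = 16/23)
H(Y|Feature) = (7/23)×0.9852 + (16/23)×0.9544 = 0.9638 bits

Information Gain = 0.9656 - 0.9638 = 0.0018 bits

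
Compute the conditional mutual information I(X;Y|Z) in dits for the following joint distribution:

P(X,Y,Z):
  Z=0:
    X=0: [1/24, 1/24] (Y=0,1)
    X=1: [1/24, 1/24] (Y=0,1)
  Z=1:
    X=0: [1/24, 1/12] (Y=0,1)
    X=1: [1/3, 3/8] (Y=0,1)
0.0018 dits

Conditional mutual information: I(X;Y|Z) = H(X|Z) + H(Y|Z) - H(X,Y|Z)

H(Z) = 0.1957
H(X,Z) = 0.3988 → H(X|Z) = 0.2032
H(Y,Z) = 0.4949 → H(Y|Z) = 0.2992
H(X,Y,Z) = 0.6963 → H(X,Y|Z) = 0.5006

I(X;Y|Z) = 0.2032 + 0.2992 - 0.5006 = 0.0018 dits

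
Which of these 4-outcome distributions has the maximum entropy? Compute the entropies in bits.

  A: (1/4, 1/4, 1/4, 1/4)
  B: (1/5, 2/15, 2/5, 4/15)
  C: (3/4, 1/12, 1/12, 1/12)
A

For a discrete distribution over n outcomes, entropy is maximized by the uniform distribution.

Computing entropies:
H(A) = 2.0000 bits
H(B) = 1.8892 bits
H(C) = 1.2075 bits

The uniform distribution (where all probabilities equal 1/4) achieves the maximum entropy of log_2(4) = 2.0000 bits.

Distribution A has the highest entropy.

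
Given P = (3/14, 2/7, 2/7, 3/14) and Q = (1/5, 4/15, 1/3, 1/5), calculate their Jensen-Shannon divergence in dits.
0.0006 dits

Jensen-Shannon divergence is:
JSD(P||Q) = 0.5 × D_KL(P||M) + 0.5 × D_KL(Q||M)
where M = 0.5 × (P + Q) is the mixture distribution.

M = 0.5 × (3/14, 2/7, 2/7, 3/14) + 0.5 × (1/5, 4/15, 1/3, 1/5) = (0.207143, 0.27619, 0.309524, 0.207143)

D_KL(P||M) = 0.0006 dits
D_KL(Q||M) = 0.0006 dits

JSD(P||Q) = 0.5 × 0.0006 + 0.5 × 0.0006 = 0.0006 dits

Unlike KL divergence, JSD is symmetric and bounded: 0 ≤ JSD ≤ log(2).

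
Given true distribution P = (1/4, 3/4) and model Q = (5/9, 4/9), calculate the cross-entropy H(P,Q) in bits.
1.0894 bits

Cross-entropy: H(P,Q) = -Σ p(x) log q(x)

Alternatively: H(P,Q) = H(P) + D_KL(P||Q)
H(P) = 0.8113 bits
D_KL(P||Q) = 0.2782 bits

H(P,Q) = 0.8113 + 0.2782 = 1.0894 bits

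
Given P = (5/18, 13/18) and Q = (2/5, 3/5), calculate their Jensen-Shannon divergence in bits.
0.0121 bits

Jensen-Shannon divergence is:
JSD(P||Q) = 0.5 × D_KL(P||M) + 0.5 × D_KL(Q||M)
where M = 0.5 × (P + Q) is the mixture distribution.

M = 0.5 × (5/18, 13/18) + 0.5 × (2/5, 3/5) = (0.338889, 0.661111)

D_KL(P||M) = 0.0124 bits
D_KL(Q||M) = 0.0117 bits

JSD(P||Q) = 0.5 × 0.0124 + 0.5 × 0.0117 = 0.0121 bits

Unlike KL divergence, JSD is symmetric and bounded: 0 ≤ JSD ≤ log(2).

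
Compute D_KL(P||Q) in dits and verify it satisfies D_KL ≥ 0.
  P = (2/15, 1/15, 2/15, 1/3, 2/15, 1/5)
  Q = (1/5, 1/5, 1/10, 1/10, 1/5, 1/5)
0.1122 dits

KL divergence satisfies the Gibbs inequality: D_KL(P||Q) ≥ 0 for all distributions P, Q.

D_KL(P||Q) = Σ p(x) log(p(x)/q(x))
Term by term:
  x=0: 2/15 × log_10[(2/15)/(1/5)] = -0.0235
  x=1: 1/15 × log_10[(1/15)/(1/5)] = -0.0318
  x=2: 2/15 × log_10[(2/15)/(1/10)] = 0.0167
  x=3: 1/3 × log_10[(1/3)/(1/10)] = 0.1743
  x=4: 2/15 × log_10[(2/15)/(1/5)] = -0.0235
  x=5: 1/5 × log_10[(1/5)/(1/5)] = 0.0000
D_KL(P||Q) = 0.1122 dits

D_KL(P||Q) = 0.1122 ≥ 0 ✓

This non-negativity is a fundamental property: relative entropy cannot be negative because it measures how different Q is from P.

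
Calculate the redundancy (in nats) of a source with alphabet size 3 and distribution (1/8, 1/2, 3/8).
0.1243 nats

Redundancy measures how far a source is from maximum entropy:
R = H_max - H(X)

Maximum entropy for 3 symbols: H_max = log_e(3) = 1.0986 nats
Actual entropy: H(X) = 0.9743 nats
Redundancy: R = 1.0986 - 0.9743 = 0.1243 nats

This redundancy represents potential for compression: the source could be compressed by 0.1243 nats per symbol.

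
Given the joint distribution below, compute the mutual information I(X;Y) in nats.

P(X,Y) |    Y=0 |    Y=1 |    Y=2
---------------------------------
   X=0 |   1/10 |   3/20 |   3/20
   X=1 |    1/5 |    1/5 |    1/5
0.0040 nats

Mutual information: I(X;Y) = H(X) + H(Y) - H(X,Y)

Marginals:
P(X) = (2/5, 3/5), H(X) = 0.6730 nats
P(Y) = (3/10, 7/20, 7/20), H(Y) = 1.0961 nats

Joint entropy: H(X,Y) = 1.7651 nats

I(X;Y) = 0.6730 + 1.0961 - 1.7651 = 0.0040 nats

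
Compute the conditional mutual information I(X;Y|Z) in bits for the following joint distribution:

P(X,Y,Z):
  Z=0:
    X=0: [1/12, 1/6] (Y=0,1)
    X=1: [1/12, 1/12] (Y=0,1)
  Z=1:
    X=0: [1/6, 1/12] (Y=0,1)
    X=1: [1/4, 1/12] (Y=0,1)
0.0118 bits

Conditional mutual information: I(X;Y|Z) = H(X|Z) + H(Y|Z) - H(X,Y|Z)

H(Z) = 0.9799
H(X,Z) = 1.9591 → H(X|Z) = 0.9793
H(Y,Z) = 1.8879 → H(Y|Z) = 0.9080
H(X,Y,Z) = 2.8554 → H(X,Y|Z) = 1.8755

I(X;Y|Z) = 0.9793 + 0.9080 - 1.8755 = 0.0118 bits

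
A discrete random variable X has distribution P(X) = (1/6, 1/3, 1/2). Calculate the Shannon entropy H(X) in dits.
0.4392 dits

Shannon entropy is H(X) = -Σ p(x) log p(x).

For P = (1/6, 1/3, 1/2):
H = -1/6 × log_10(1/6) -1/3 × log_10(1/3) -1/2 × log_10(1/2)
H = 0.4392 dits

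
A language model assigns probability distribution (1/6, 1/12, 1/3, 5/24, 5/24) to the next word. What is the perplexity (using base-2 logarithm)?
4.5974

Perplexity is 2^H (or exp(H) for natural log).

First, H = -Σ p log p = 2.2008 bits
Perplexity = 2^2.2008 = 4.5974

Interpretation: The model's uncertainty is equivalent to choosing uniformly among 4.6 options.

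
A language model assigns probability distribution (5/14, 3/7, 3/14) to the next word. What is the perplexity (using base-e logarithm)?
2.8891

Perplexity is e^H (or exp(H) for natural log).

First, H = -Σ p log p = 1.0609 nats
Perplexity = e^1.0609 = 2.8891

Interpretation: The model's uncertainty is equivalent to choosing uniformly among 2.9 options.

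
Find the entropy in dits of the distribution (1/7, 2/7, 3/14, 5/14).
0.5792 dits

Shannon entropy is H(X) = -Σ p(x) log p(x).

For P = (1/7, 2/7, 3/14, 5/14):
H = -1/7 × log_10(1/7) -2/7 × log_10(2/7) -3/14 × log_10(3/14) -5/14 × log_10(5/14)
H = 0.5792 dits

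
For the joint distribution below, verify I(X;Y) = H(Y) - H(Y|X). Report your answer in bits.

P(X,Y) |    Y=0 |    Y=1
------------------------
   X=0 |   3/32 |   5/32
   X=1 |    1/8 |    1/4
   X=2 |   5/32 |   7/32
I(X;Y) = 0.0040 bits

Mutual information has multiple equivalent forms:
- I(X;Y) = H(X) - H(X|Y)
- I(X;Y) = H(Y) - H(Y|X)
- I(X;Y) = H(X) + H(Y) - H(X,Y)

Computing all quantities:
H(X) = 1.5613, H(Y) = 0.9544, H(X,Y) = 2.5117
H(X|Y) = 1.5573, H(Y|X) = 0.9504

Verification:
H(X) - H(X|Y) = 1.5613 - 1.5573 = 0.0040
H(Y) - H(Y|X) = 0.9544 - 0.9504 = 0.0040
H(X) + H(Y) - H(X,Y) = 1.5613 + 0.9544 - 2.5117 = 0.0040

All forms give I(X;Y) = 0.0040 bits. ✓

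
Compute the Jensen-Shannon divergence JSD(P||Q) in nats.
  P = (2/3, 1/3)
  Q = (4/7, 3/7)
0.0048 nats

Jensen-Shannon divergence is:
JSD(P||Q) = 0.5 × D_KL(P||M) + 0.5 × D_KL(Q||M)
where M = 0.5 × (P + Q) is the mixture distribution.

M = 0.5 × (2/3, 1/3) + 0.5 × (4/7, 3/7) = (13/21, 8/21)

D_KL(P||M) = 0.0049 nats
D_KL(Q||M) = 0.0047 nats

JSD(P||Q) = 0.5 × 0.0049 + 0.5 × 0.0047 = 0.0048 nats

Unlike KL divergence, JSD is symmetric and bounded: 0 ≤ JSD ≤ log(2).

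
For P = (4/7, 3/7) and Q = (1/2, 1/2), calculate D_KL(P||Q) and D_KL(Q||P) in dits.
D_KL(P||Q) = 0.0044, D_KL(Q||P) = 0.0045

KL divergence is not symmetric: D_KL(P||Q) ≠ D_KL(Q||P) in general.

D_KL(P||Q) = 0.0044 dits
D_KL(Q||P) = 0.0045 dits

No, they are not equal!

This asymmetry is why KL divergence is not a true distance metric.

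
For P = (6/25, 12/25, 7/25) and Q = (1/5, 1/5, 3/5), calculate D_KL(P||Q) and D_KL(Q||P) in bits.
D_KL(P||Q) = 0.3615, D_KL(Q||P) = 0.3545

KL divergence is not symmetric: D_KL(P||Q) ≠ D_KL(Q||P) in general.

D_KL(P||Q) = 0.3615 bits
D_KL(Q||P) = 0.3545 bits

No, they are not equal!

This asymmetry is why KL divergence is not a true distance metric.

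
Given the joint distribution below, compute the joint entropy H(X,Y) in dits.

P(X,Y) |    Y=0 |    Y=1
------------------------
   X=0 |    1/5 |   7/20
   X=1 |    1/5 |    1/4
0.5897 dits

Joint entropy is H(X,Y) = -Σ_{x,y} p(x,y) log p(x,y).

Summing over all non-zero entries:
H(X,Y) = -[1/5·log_10(1/5) + 7/20·log_10(7/20) + 1/5·log_10(1/5) + 1/4·log_10(1/4)]
H(X,Y) = 0.5897 dits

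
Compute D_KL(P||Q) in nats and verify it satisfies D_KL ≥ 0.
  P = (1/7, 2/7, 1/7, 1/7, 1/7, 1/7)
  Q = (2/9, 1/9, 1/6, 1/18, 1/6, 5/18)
0.2026 nats

KL divergence satisfies the Gibbs inequality: D_KL(P||Q) ≥ 0 for all distributions P, Q.

D_KL(P||Q) = Σ p(x) log(p(x)/q(x))
Term by term:
  x=0: 1/7 × log_e[(1/7)/(2/9)] = -0.0631
  x=1: 2/7 × log_e[(2/7)/(1/9)] = 0.2698
  x=2: 1/7 × log_e[(1/7)/(1/6)] = -0.0220
  x=3: 1/7 × log_e[(1/7)/(1/18)] = 0.1349
  x=4: 1/7 × log_e[(1/7)/(1/6)] = -0.0220
  x=5: 1/7 × log_e[(1/7)/(5/18)] = -0.0950
D_KL(P||Q) = 0.2026 nats

D_KL(P||Q) = 0.2026 ≥ 0 ✓

This non-negativity is a fundamental property: relative entropy cannot be negative because it measures how different Q is from P.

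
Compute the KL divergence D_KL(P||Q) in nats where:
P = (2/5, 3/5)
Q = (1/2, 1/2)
0.0201 nats

KL divergence: D_KL(P||Q) = Σ p(x) log(p(x)/q(x))

Computing term by term:
  x=0: 2/5 × log_e[(2/5)/(1/2)] = 2/5 × -0.2231 = -0.0893
  x=1: 3/5 × log_e[(3/5)/(1/2)] = 3/5 × 0.1823 = 0.1094

D_KL(P||Q) = 0.0201 nats

Note: KL divergence is always non-negative and equals 0 iff P = Q.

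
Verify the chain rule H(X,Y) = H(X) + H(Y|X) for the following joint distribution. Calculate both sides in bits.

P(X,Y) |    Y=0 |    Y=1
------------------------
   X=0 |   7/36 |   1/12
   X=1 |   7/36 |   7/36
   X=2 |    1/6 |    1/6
H(X,Y) = 2.5386, H(X) = 1.5715, H(Y|X) = 0.9670 (all in bits)

Chain rule: H(X,Y) = H(X) + H(Y|X)

Left side — joint entropy directly:
H(X,Y) = -Σ p(x,y) log p(x,y) = 2.5386 bits

Right side — compute H(Y|X) from the conditional distributions:
P(X) = (5/18, 7/18, 1/3), so H(X) = 1.5715 bits
H(Y|X) = Σ_x P(X=x) · H(Y|X=x):
  P(Y|X=0) = (7/10, 3/10), H(Y|X=0) = 0.8813, weight P(X=0) = 5/18
  P(Y|X=1) = (1/2, 1/2), H(Y|X=1) = 1.0000, weight P(X=1) = 7/18
  P(Y|X=2) = (1/2, 1/2), H(Y|X=2) = 1.0000, weight P(X=2) = 1/3
H(Y|X) = 0.9670 bits

H(X) + H(Y|X) = 1.5715 + 0.9670 = 2.5386 bits

Both sides equal 2.5386 bits. ✓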